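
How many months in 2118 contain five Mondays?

A month of length L has five Mondays iff its first Monday is on day ≤ L−28 (so day 1–3 in a 31-day month, 1–2 in a 30-day month, day 1 in a leap February).
Checking each month of 2118: Jan starts Sat (31d) ✓; Feb starts Tue (28d); Mar starts Tue (31d); Apr starts Fri (30d); May starts Sun (31d) ✓; Jun starts Wed (30d); Jul starts Fri (31d); Aug starts Mon (31d) ✓; Sep starts Thu (30d); Oct starts Sat (31d) ✓; Nov starts Tue (30d); Dec starts Thu (31d).
Five-Monday months: January, May, August, October → 4.

4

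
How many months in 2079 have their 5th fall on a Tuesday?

Check the 5th of each month of 2079: Jan 5: Thu, Feb 5: Sun, Mar 5: Sun, Apr 5: Wed, May 5: Fri, Jun 5: Mon, Jul 5: Wed, Aug 5: Sat, Sep 5: Tue, Oct 5: Thu, Nov 5: Sun, Dec 5: Tue.
Tuesday occurs in September, December — 2 months.

2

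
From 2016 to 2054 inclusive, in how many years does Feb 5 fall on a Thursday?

Track Feb 5's weekday year by year (advancing +1, or +2 across a Feb 29):
  2016: Fri  2017: Sun (+2)  2018: Mon (+1)  2019: Tue (+1)  2020: Wed (+1)
  2021: Fri (+2)  2022: Sat (+1)  2023: Sun (+1)  2024: Mon (+1)  2025: Wed (+2)
  2026: Thu (+1) ✓  2027: Fri (+1)  2028: Sat (+1)  2029: Mon (+2)  … (11 more years) …
  2041: Tue (+2)  2042: Wed (+1)  2043: Thu (+1) ✓  2044: Fri (+1)  2045: Sun (+2)
  2046: Mon (+1)  2047: Tue (+1)  2048: Wed (+1)  2049: Fri (+2)  2050: Sat (+1)
  2051: Sun (+1)  2052: Mon (+1)  2053: Wed (+2)  2054: Thu (+1) ✓
Thursday years: 2026, 2032, 2037, 2043, 2054 — 5 in total.

5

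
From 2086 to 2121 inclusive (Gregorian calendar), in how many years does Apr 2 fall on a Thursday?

Track Apr 2's weekday year by year (advancing +1, or +2 across a Feb 29):
  2086: Tue  2087: Wed (+1)  2088: Fri (+2)  2089: Sat (+1)  2090: Sun (+1)
  2091: Mon (+1)  2092: Wed (+2)  2093: Thu (+1) ✓  2094: Fri (+1)  2095: Sat (+1)
  2096: Mon (+2)  2097: Tue (+1)  2098: Wed (+1)  2099: Thu (+1) ✓  … (8 more years) …
  2108: Mon (+2)  2109: Tue (+1)  2110: Wed (+1)  2111: Thu (+1) ✓  2112: Sat (+2)
  2113: Sun (+1)  2114: Mon (+1)  2115: Tue (+1)  2116: Thu (+2) ✓  2117: Fri (+1)
  2118: Sat (+1)  2119: Sun (+1)  2120: Tue (+2)  2121: Wed (+1)
Thursday years: 2093, 2099, 2105, 2111, 2116 — 5 in total.

5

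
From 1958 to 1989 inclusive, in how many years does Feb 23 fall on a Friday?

4

Track Feb 23's weekday year by year (advancing +1, or +2 across a Feb 29):
  1958: Sun  1959: Mon (+1)  1960: Tue (+1)  1961: Thu (+2)  1962: Fri (+1) ✓
  1963: Sat (+1)  1964: Sun (+1)  1965: Tue (+2)  1966: Wed (+1)  1967: Thu (+1)
  1968: Fri (+1) ✓  1969: Sun (+2)  1970: Mon (+1)  1971: Tue (+1)  … (4 more years) …
  1976: Mon (+1)  1977: Wed (+2)  1978: Thu (+1)  1979: Fri (+1) ✓  1980: Sat (+1)
  1981: Mon (+2)  1982: Tue (+1)  1983: Wed (+1)  1984: Thu (+1)  1985: Sat (+2)
  1986: Sun (+1)  1987: Mon (+1)  1988: Tue (+1)  1989: Thu (+2)
Friday years: 1962, 1968, 1973, 1979 — 4 in total.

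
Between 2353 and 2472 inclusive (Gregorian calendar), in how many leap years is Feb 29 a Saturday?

Leap years in 2353–2472: 30 of them.
Feb 29 weekday advances by 5 (mod 7) from one leap year to the next four years later (or differs when a century non-leap intervenes).
Leap-day weekdays: 2356:Wed 2360:Mon 2364:Sat✓ 2368:Thu 2372:Tue 2376:Sun 2380:Fri 2384:Wed 2388:Mon 2392:Sat✓ 2396:Thu 2400:Tue 2404:Sun …(4 more)… 2424:Thu 2428:Tue 2432:Sun 2436:Fri 2440:Wed 2444:Mon 2448:Sat✓ 2452:Thu 2456:Tue 2460:Sun 2464:Fri 2468:Wed 2472:Mon
Saturday: 2364, 2392, 2420, 2448 → 4.

4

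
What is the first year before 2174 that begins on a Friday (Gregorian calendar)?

Jan 1 advances by 2 weekdays after a leap year and by 1 after a common year.
2174: Jan 1 is Saturday.
2173: Friday
2173 begins on a Friday

2173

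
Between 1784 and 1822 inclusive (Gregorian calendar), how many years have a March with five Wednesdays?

March has 31 days; it has five Wednesdays when Wednesday falls among the first (month-length − 28) days — i.e. when March 1 is one of Wednesday/Tuesday/Monday.
March 1 by year: 1784:Mon✓ 1785:Tue✓ 1786:Wed✓ 1787:Thu 1788:Sat 1789:Sun 1790:Mon✓ 1791:Tue✓ 1792:Thu 1793:Fri 1794:Sat 1795:Sun 1796:Tue✓ 1797:Wed✓ 1798:Thu …(9 more)… 1808:Tue✓ 1809:Wed✓ 1810:Thu 1811:Fri 1812:Sun 1813:Mon✓ 1814:Tue✓ 1815:Wed✓ 1816:Fri 1817:Sat 1818:Sun 1819:Mon✓ 1820:Wed✓ 1821:Thu 1822:Fri
Years with five Wednesdays: 1784, 1785, 1786, 1790, 1791, 1796, 1797, 1802, 1803, 1808, 1809, 1813, 1814, 1815, 1819, 1820 → 16.

16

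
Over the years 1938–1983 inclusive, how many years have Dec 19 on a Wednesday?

Track Dec 19's weekday year by year (advancing +1, or +2 across a Feb 29):
  1938: Mon  1939: Tue (+1)  1940: Thu (+2)  1941: Fri (+1)  1942: Sat (+1)
  1943: Sun (+1)  1944: Tue (+2)  1945: Wed (+1) ✓  1946: Thu (+1)  1947: Fri (+1)
  1948: Sun (+2)  1949: Mon (+1)  1950: Tue (+1)  1951: Wed (+1) ✓  … (18 more years) …
  1970: Sat (+1)  1971: Sun (+1)  1972: Tue (+2)  1973: Wed (+1) ✓  1974: Thu (+1)
  1975: Fri (+1)  1976: Sun (+2)  1977: Mon (+1)  1978: Tue (+1)  1979: Wed (+1) ✓
  1980: Fri (+2)  1981: Sat (+1)  1982: Sun (+1)  1983: Mon (+1)
Wednesday years: 1945, 1951, 1956, 1962, 1973, 1979 — 6 in total.

6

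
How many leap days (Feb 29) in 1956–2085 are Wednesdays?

5

Leap years in 1956–2085: 33 of them.
Feb 29 weekday advances by 5 (mod 7) from one leap year to the next four years later (or differs when a century non-leap intervenes).
Leap-day weekdays: 1956:Wed✓ 1960:Mon 1964:Sat 1968:Thu 1972:Tue 1976:Sun 1980:Fri 1984:Wed✓ 1988:Mon 1992:Sat 1996:Thu 2000:Tue 2004:Sun …(7 more)… 2036:Fri 2040:Wed✓ 2044:Mon 2048:Sat 2052:Thu 2056:Tue 2060:Sun 2064:Fri 2068:Wed✓ 2072:Mon 2076:Sat 2080:Thu 2084:Tue
Wednesday: 1956, 1984, 2012, 2040, 2068 → 5.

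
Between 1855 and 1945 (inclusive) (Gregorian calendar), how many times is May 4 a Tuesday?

Track May 4's weekday year by year (advancing +1, or +2 across a Feb 29):
  1855: Fri  1856: Sun (+2)  1857: Mon (+1)  1858: Tue (+1) ✓  1859: Wed (+1)
  1860: Fri (+2)  1861: Sat (+1)  1862: Sun (+1)  1863: Mon (+1)  1864: Wed (+2)
  1865: Thu (+1)  1866: Fri (+1)  1867: Sat (+1)  1868: Mon (+2)  … (63 more years) …
  1932: Wed (+2)  1933: Thu (+1)  1934: Fri (+1)  1935: Sat (+1)  1936: Mon (+2)
  1937: Tue (+1) ✓  1938: Wed (+1)  1939: Thu (+1)  1940: Sat (+2)  1941: Sun (+1)
  1942: Mon (+1)  1943: Tue (+1) ✓  1944: Thu (+2)  1945: Fri (+1)
Tuesday years: 1858, 1869, 1875, 1880, 1886, 1897, 1909, 1915, 1920, 1926, 1937, 1943 — 12 in total.

12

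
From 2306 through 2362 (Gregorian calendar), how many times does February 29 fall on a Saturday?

Leap years in 2306–2362: 14 of them.
Feb 29 weekday advances by 5 (mod 7) from one leap year to the next four years later (or differs when a century non-leap intervenes).
Leap-day weekdays: 2308:Sat✓ 2312:Thu 2316:Tue 2320:Sun 2324:Fri 2328:Wed 2332:Mon 2336:Sat✓ 2340:Thu 2344:Tue 2348:Sun 2352:Fri 2356:Wed 2360:Mon
Saturday: 2308, 2336 → 2.

2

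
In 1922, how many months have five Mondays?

4

A month of length L has five Mondays iff its first Monday is on day ≤ L−28 (so day 1–3 in a 31-day month, 1–2 in a 30-day month, day 1 in a leap February).
Checking each month of 1922: Jan starts Sun (31d) ✓; Feb starts Wed (28d); Mar starts Wed (31d); Apr starts Sat (30d); May starts Mon (31d) ✓; Jun starts Thu (30d); Jul starts Sat (31d) ✓; Aug starts Tue (31d); Sep starts Fri (30d); Oct starts Sun (31d) ✓; Nov starts Wed (30d); Dec starts Fri (31d).
Five-Monday months: January, May, July, October → 4.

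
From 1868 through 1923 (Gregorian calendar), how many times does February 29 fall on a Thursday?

2

Leap years in 1868–1923: 13 of them.
Feb 29 weekday advances by 5 (mod 7) from one leap year to the next four years later (or differs when a century non-leap intervenes).
Leap-day weekdays: 1868:Sat 1872:Thu✓ 1876:Tue 1880:Sun 1884:Fri 1888:Wed 1892:Mon 1896:Sat 1904:Mon 1908:Sat 1912:Thu✓ 1916:Tue 1920:Sun
Thursday: 1872, 1912 → 2.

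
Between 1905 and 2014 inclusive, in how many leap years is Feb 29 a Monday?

3

Leap years in 1905–2014: 27 of them.
Feb 29 weekday advances by 5 (mod 7) from one leap year to the next four years later (or differs when a century non-leap intervenes).
Leap-day weekdays: 1908:Sat 1912:Thu 1916:Tue 1920:Sun 1924:Fri 1928:Wed 1932:Mon✓ 1936:Sat 1940:Thu 1944:Tue 1948:Sun 1952:Fri 1956:Wed 1960:Mon✓ 1964:Sat 1968:Thu 1972:Tue 1976:Sun 1980:Fri 1984:Wed 1988:Mon✓ 1992:Sat 1996:Thu 2000:Tue 2004:Sun 2008:Fri 2012:Wed
Monday: 1932, 1960, 1988 → 3.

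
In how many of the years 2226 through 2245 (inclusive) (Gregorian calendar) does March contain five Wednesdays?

8

March has 31 days; it has five Wednesdays when Wednesday falls among the first (month-length − 28) days — i.e. when March 1 is one of Wednesday/Tuesday/Monday.
March 1 by year: 2226:Wed✓ 2227:Thu 2228:Sat 2229:Sun 2230:Mon✓ 2231:Tue✓ 2232:Thu 2233:Fri 2234:Sat 2235:Sun 2236:Tue✓ 2237:Wed✓ 2238:Thu 2239:Fri 2240:Sun 2241:Mon✓ 2242:Tue✓ 2243:Wed✓ 2244:Fri 2245:Sat
Years with five Wednesdays: 2226, 2230, 2231, 2236, 2237, 2241, 2242, 2243 → 8.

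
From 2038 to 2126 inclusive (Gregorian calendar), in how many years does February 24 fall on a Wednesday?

14

Track February 24's weekday year by year (advancing +1, or +2 across a Feb 29):
  2038: Wed ✓  2039: Thu (+1)  2040: Fri (+1)  2041: Sun (+2)  2042: Mon (+1)
  2043: Tue (+1)  2044: Wed (+1) ✓  2045: Fri (+2)  2046: Sat (+1)  2047: Sun (+1)
  2048: Mon (+1)  2049: Wed (+2) ✓  2050: Thu (+1)  2051: Fri (+1)  … (61 more years) …
  2113: Fri (+2)  2114: Sat (+1)  2115: Sun (+1)  2116: Mon (+1)  2117: Wed (+2) ✓
  2118: Thu (+1)  2119: Fri (+1)  2120: Sat (+1)  2121: Mon (+2)  2122: Tue (+1)
  2123: Wed (+1) ✓  2124: Thu (+1)  2125: Sat (+2)  2126: Sun (+1)
Wednesday years: 2038, 2044, 2049, 2055, 2066, 2072, 2077, 2083, 2094, 2100, 2106, 2112, 2117, 2123 — 14 in total.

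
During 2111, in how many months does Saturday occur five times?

A month of length L has five Saturdays iff its first Saturday is on day ≤ L−28 (so day 1–3 in a 31-day month, 1–2 in a 30-day month, day 1 in a leap February).
Checking each month of 2111: Jan starts Thu (31d) ✓; Feb starts Sun (28d); Mar starts Sun (31d); Apr starts Wed (30d); May starts Fri (31d) ✓; Jun starts Mon (30d); Jul starts Wed (31d); Aug starts Sat (31d) ✓; Sep starts Tue (30d); Oct starts Thu (31d) ✓; Nov starts Sun (30d); Dec starts Tue (31d).
Five-Saturday months: January, May, August, October → 4.

4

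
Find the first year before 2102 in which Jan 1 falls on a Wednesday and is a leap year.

2076

Jan 1 advances by 2 weekdays after a leap year and by 1 after a common year.
2102: Jan 1 is Sunday.
2101: Saturday
2100: Friday
2099: Thursday
2098: Wednesday
2097: Tuesday
2096: Sunday (leap)
2095: Saturday
2094: Friday
2093: Thursday
2092: Tuesday (leap)
2091: Monday
2090: Sunday
2089: Saturday
2088: Thursday (leap)
2087: Wednesday
2086: Tuesday
2085: Monday
2084: Saturday (leap)
2083: Friday
2082: Thursday
2081: Wednesday
2080: Monday (leap)
2079: Sunday
2078: Saturday
2077: Friday
2076: Wednesday (leap)
2076 begins on a Wednesday and is a leap year.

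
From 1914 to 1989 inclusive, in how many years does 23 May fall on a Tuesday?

11

Track 23 May's weekday year by year (advancing +1, or +2 across a Feb 29):
  1914: Sat  1915: Sun (+1)  1916: Tue (+2) ✓  1917: Wed (+1)  1918: Thu (+1)
  1919: Fri (+1)  1920: Sun (+2)  1921: Mon (+1)  1922: Tue (+1) ✓  1923: Wed (+1)
  1924: Fri (+2)  1925: Sat (+1)  1926: Sun (+1)  1927: Mon (+1)  … (48 more years) …
  1976: Sun (+2)  1977: Mon (+1)  1978: Tue (+1) ✓  1979: Wed (+1)  1980: Fri (+2)
  1981: Sat (+1)  1982: Sun (+1)  1983: Mon (+1)  1984: Wed (+2)  1985: Thu (+1)
  1986: Fri (+1)  1987: Sat (+1)  1988: Mon (+2)  1989: Tue (+1) ✓
Tuesday years: 1916, 1922, 1933, 1939, 1944, 1950, 1961, 1967, 1972, 1978, 1989 — 11 in total.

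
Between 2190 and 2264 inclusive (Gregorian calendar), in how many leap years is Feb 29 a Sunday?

Leap years in 2190–2264: 18 of them.
Feb 29 weekday advances by 5 (mod 7) from one leap year to the next four years later (or differs when a century non-leap intervenes).
Leap-day weekdays: 2192:Wed 2196:Mon 2204:Wed 2208:Mon 2212:Sat 2216:Thu 2220:Tue 2224:Sun✓ 2228:Fri 2232:Wed 2236:Mon 2240:Sat 2244:Thu 2248:Tue 2252:Sun✓ 2256:Fri 2260:Wed 2264:Mon
Sunday: 2224, 2252 → 2.

2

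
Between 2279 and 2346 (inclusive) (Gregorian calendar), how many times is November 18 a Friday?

10

Track November 18's weekday year by year (advancing +1, or +2 across a Feb 29):
  2279: Tue  2280: Thu (+2)  2281: Fri (+1) ✓  2282: Sat (+1)  2283: Sun (+1)
  2284: Tue (+2)  2285: Wed (+1)  2286: Thu (+1)  2287: Fri (+1) ✓  2288: Sun (+2)
  2289: Mon (+1)  2290: Tue (+1)  2291: Wed (+1)  2292: Fri (+2) ✓  … (40 more years) …
  2333: Sat (+1)  2334: Sun (+1)  2335: Mon (+1)  2336: Wed (+2)  2337: Thu (+1)
  2338: Fri (+1) ✓  2339: Sat (+1)  2340: Mon (+2)  2341: Tue (+1)  2342: Wed (+1)
  2343: Thu (+1)  2344: Sat (+2)  2345: Sun (+1)  2346: Mon (+1)
Friday years: 2281, 2287, 2292, 2298, 2304, 2310, 2321, 2327, 2332, 2338 — 10 in total.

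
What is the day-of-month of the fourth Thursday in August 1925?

27

August 1, 1925 is a Saturday, so the first Thursday is the 6th.
The fourth Thursday is 6 + 21 = 27.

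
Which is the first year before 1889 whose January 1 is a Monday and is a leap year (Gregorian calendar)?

Jan 1 advances by 2 weekdays after a leap year and by 1 after a common year.
1889: Jan 1 is Tuesday.
1888: Sunday (leap)
1887: Saturday
1886: Friday
1885: Thursday
1884: Tuesday (leap)
1883: Monday
1882: Sunday
1881: Saturday
1880: Thursday (leap)
1879: Wednesday
1878: Tuesday
1877: Monday
1876: Saturday (leap)
1875: Friday
1874: Thursday
1873: Wednesday
1872: Monday (leap)
1872 begins on a Monday and is a leap year.

1872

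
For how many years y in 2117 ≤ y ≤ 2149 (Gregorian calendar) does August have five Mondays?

August has 31 days; it has five Mondays when Monday falls among the first (month-length − 28) days — i.e. when August 1 is one of Monday/Sunday/Saturday.
August 1 by year: 2117:Sun✓ 2118:Mon✓ 2119:Tue 2120:Thu 2121:Fri 2122:Sat✓ 2123:Sun✓ 2124:Tue 2125:Wed 2126:Thu 2127:Fri 2128:Sun✓ 2129:Mon✓ 2130:Tue 2131:Wed …(3 more)… 2135:Mon✓ 2136:Wed 2137:Thu 2138:Fri 2139:Sat✓ 2140:Mon✓ 2141:Tue 2142:Wed 2143:Thu 2144:Sat✓ 2145:Sun✓ 2146:Mon✓ 2147:Tue 2148:Thu 2149:Fri
Years with five Mondays: 2117, 2118, 2122, 2123, 2128, 2129, 2133, 2134, 2135, 2139, 2140, 2144, 2145, 2146 → 14.

14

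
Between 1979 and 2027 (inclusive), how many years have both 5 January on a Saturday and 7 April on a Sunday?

Check each year's weekday for 5 January and 7 April:
  1979: Fri/Sat  1980: Sat/Mon  1981: Mon/Tue  1982: Tue/Wed  1983: Wed/Thu  1984: Thu/Sat  1985: Sat/Sun ✓  1986: Sun/Mon  1987: Mon/Tue  1988: Tue/Thu  1989: Thu/Fri  1990: Fri/Sat  1991: Sat/Sun ✓  1992: Sun/Tue  …(21 more)…  2014: Sun/Mon  2015: Mon/Tue  2016: Tue/Thu  2017: Thu/Fri  2018: Fri/Sat  2019: Sat/Sun ✓  2020: Sun/Tue  2021: Tue/Wed  2022: Wed/Thu  2023: Thu/Fri  2024: Fri/Sun  2025: Sun/Mon  2026: Mon/Tue  2027: Tue/Wed
Both conditions hold in: 1985, 1991, 2002, 2013, 2019 — 5.

5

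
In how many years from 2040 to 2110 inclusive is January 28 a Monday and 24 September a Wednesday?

3

Check each year's weekday for January 28 and 24 September:
  2040: Sat/Mon  2041: Mon/Tue  2042: Tue/Wed  2043: Wed/Thu  2044: Thu/Sat  2045: Sat/Sun  2046: Sun/Mon  2047: Mon/Tue  2048: Tue/Thu  2049: Thu/Fri  2050: Fri/Sat  2051: Sat/Sun  2052: Sun/Tue  2053: Tue/Wed  …(43 more)…  2097: Mon/Tue  2098: Tue/Wed  2099: Wed/Thu  2100: Thu/Fri  2101: Fri/Sat  2102: Sat/Sun  2103: Sun/Mon  2104: Mon/Wed ✓  2105: Wed/Thu  2106: Thu/Fri  2107: Fri/Sat  2108: Sat/Mon  2109: Mon/Tue  2110: Tue/Wed
Both conditions hold in: 2064, 2092, 2104 — 3.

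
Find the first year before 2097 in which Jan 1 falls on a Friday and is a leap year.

2072

Jan 1 advances by 2 weekdays after a leap year and by 1 after a common year.
2097: Jan 1 is Tuesday.
2096: Sunday (leap)
2095: Saturday
2094: Friday
2093: Thursday
2092: Tuesday (leap)
2091: Monday
2090: Sunday
2089: Saturday
2088: Thursday (leap)
2087: Wednesday
2086: Tuesday
2085: Monday
2084: Saturday (leap)
2083: Friday
2082: Thursday
2081: Wednesday
2080: Monday (leap)
2079: Sunday
2078: Saturday
2077: Friday
2076: Wednesday (leap)
2075: Tuesday
2074: Monday
2073: Sunday
2072: Friday (leap)
2072 begins on a Friday and is a leap year.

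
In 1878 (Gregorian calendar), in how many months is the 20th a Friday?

2

Check the 20th of each month of 1878: Jan 20: Sun, Feb 20: Wed, Mar 20: Wed, Apr 20: Sat, May 20: Mon, Jun 20: Thu, Jul 20: Sat, Aug 20: Tue, Sep 20: Fri, Oct 20: Sun, Nov 20: Wed, Dec 20: Fri.
Friday occurs in September, December — 2 months.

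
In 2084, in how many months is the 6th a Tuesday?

1

Check the 6th of each month of 2084: Jan 6: Thu, Feb 6: Sun, Mar 6: Mon, Apr 6: Thu, May 6: Sat, Jun 6: Tue, Jul 6: Thu, Aug 6: Sun, Sep 6: Wed, Oct 6: Fri, Nov 6: Mon, Dec 6: Wed.
Tuesday occurs in June — 1 month.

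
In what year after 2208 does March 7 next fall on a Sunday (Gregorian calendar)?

2213

From one year to the next, a fixed date's weekday advances by 1, or by 2 when a Feb 29 lies between the two dates.
2208: March 7 is Monday.
2209: Tuesday (+1)
2210: Wednesday (+1)
2211: Thursday (+1)
2212: Saturday (+2)
2213: Sunday (+1)
March 7 falls on a Sunday in 2213.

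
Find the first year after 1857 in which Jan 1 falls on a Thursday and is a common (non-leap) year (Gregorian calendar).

Jan 1 advances by 2 weekdays after a leap year and by 1 after a common year.
1857: Jan 1 is Thursday.
1858: Friday
1859: Saturday
1860: Sunday (leap)
1861: Tuesday
1862: Wednesday
1863: Thursday
1863 begins on a Thursday and is a common year.

1863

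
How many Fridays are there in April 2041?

4

April 2041 has 30 days and begins on Monday.
The first Friday is April 5.
Fridays fall on 5, 12, 19, 26 — that's 4.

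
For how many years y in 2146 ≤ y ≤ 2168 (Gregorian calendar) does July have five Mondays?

July has 31 days; it has five Mondays when Monday falls among the first (month-length − 28) days — i.e. when July 1 is one of Monday/Sunday/Saturday.
July 1 by year: 2146:Fri 2147:Sat✓ 2148:Mon✓ 2149:Tue 2150:Wed 2151:Thu 2152:Sat✓ 2153:Sun✓ 2154:Mon✓ 2155:Tue 2156:Thu 2157:Fri 2158:Sat✓ 2159:Sun✓ 2160:Tue 2161:Wed 2162:Thu 2163:Fri 2164:Sun✓ 2165:Mon✓ 2166:Tue 2167:Wed 2168:Fri
Years with five Mondays: 2147, 2148, 2152, 2153, 2154, 2158, 2159, 2164, 2165 → 9.

9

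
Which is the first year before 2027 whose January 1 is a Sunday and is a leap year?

2012

Jan 1 advances by 2 weekdays after a leap year and by 1 after a common year.
2027: Jan 1 is Friday.
2026: Thursday
2025: Wednesday
2024: Monday (leap)
2023: Sunday
2022: Saturday
2021: Friday
2020: Wednesday (leap)
2019: Tuesday
2018: Monday
2017: Sunday
2016: Friday (leap)
2015: Thursday
2014: Wednesday
2013: Tuesday
2012: Sunday (leap)
2012 begins on a Sunday and is a leap year.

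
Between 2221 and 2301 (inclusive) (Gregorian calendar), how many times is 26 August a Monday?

12

Track 26 August's weekday year by year (advancing +1, or +2 across a Feb 29):
  2221: Sun  2222: Mon (+1) ✓  2223: Tue (+1)  2224: Thu (+2)  2225: Fri (+1)
  2226: Sat (+1)  2227: Sun (+1)  2228: Tue (+2)  2229: Wed (+1)  2230: Thu (+1)
  2231: Fri (+1)  2232: Sun (+2)  2233: Mon (+1) ✓  2234: Tue (+1)  … (53 more years) …
  2288: Sun (+2)  2289: Mon (+1) ✓  2290: Tue (+1)  2291: Wed (+1)  2292: Fri (+2)
  2293: Sat (+1)  2294: Sun (+1)  2295: Mon (+1) ✓  2296: Wed (+2)  2297: Thu (+1)
  2298: Fri (+1)  2299: Sat (+1)  2300: Sun (+1)  2301: Mon (+1) ✓
Monday years: 2222, 2233, 2239, 2244, 2250, 2261, 2267, 2272, 2278, 2289, 2295, 2301 — 12 in total.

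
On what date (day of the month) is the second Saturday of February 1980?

9

February 1, 1980 is a Friday, so the first Saturday is the 2nd.
The second Saturday is 2 + 7 = 9.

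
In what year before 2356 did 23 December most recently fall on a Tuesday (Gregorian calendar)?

2352

From one year to the next, a fixed date's weekday advances by 1, or by 2 when a Feb 29 lies between the two dates.
2356: December 23 is Sunday.
2355: Friday (−2)
2354: Thursday (−1)
2353: Wednesday (−1)
2352: Tuesday (−1)
23 December falls on a Tuesday in 2352.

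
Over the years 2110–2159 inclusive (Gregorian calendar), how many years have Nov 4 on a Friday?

Track Nov 4's weekday year by year (advancing +1, or +2 across a Feb 29):
  2110: Tue  2111: Wed (+1)  2112: Fri (+2) ✓  2113: Sat (+1)  2114: Sun (+1)
  2115: Mon (+1)  2116: Wed (+2)  2117: Thu (+1)  2118: Fri (+1) ✓  2119: Sat (+1)
  2120: Mon (+2)  2121: Tue (+1)  2122: Wed (+1)  2123: Thu (+1)  … (22 more years) …
  2146: Fri (+1) ✓  2147: Sat (+1)  2148: Mon (+2)  2149: Tue (+1)  2150: Wed (+1)
  2151: Thu (+1)  2152: Sat (+2)  2153: Sun (+1)  2154: Mon (+1)  2155: Tue (+1)
  2156: Thu (+2)  2157: Fri (+1) ✓  2158: Sat (+1)  2159: Sun (+1)
Friday years: 2112, 2118, 2129, 2135, 2140, 2146, 2157 — 7 in total.

7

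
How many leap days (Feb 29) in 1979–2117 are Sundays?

4

Leap years in 1979–2117: 34 of them.
Feb 29 weekday advances by 5 (mod 7) from one leap year to the next four years later (or differs when a century non-leap intervenes).
Leap-day weekdays: 1980:Fri 1984:Wed 1988:Mon 1992:Sat 1996:Thu 2000:Tue 2004:Sun✓ 2008:Fri 2012:Wed 2016:Mon 2020:Sat 2024:Thu 2028:Tue …(8 more)… 2064:Fri 2068:Wed 2072:Mon 2076:Sat 2080:Thu 2084:Tue 2088:Sun✓ 2092:Fri 2096:Wed 2104:Fri 2108:Wed 2112:Mon 2116:Sat
Sunday: 2004, 2032, 2060, 2088 → 4.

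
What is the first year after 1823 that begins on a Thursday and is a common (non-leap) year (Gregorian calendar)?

Jan 1 advances by 2 weekdays after a leap year and by 1 after a common year.
1823: Jan 1 is Wednesday.
1824: Thursday (leap)
1825: Saturday
1826: Sunday
1827: Monday
1828: Tuesday (leap)
1829: Thursday
1829 begins on a Thursday and is a common year.

1829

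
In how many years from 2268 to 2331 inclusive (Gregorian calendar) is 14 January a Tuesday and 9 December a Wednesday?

Check each year's weekday for 14 January and 9 December:
  2268: Tue/Wed ✓  2269: Thu/Thu  2270: Fri/Fri  2271: Sat/Sat  2272: Sun/Mon  2273: Tue/Tue  2274: Wed/Wed  2275: Thu/Thu  2276: Fri/Sat  2277: Sun/Sun  2278: Mon/Mon  2279: Tue/Tue  2280: Wed/Thu  2281: Fri/Fri  …(36 more)…  2318: Mon/Mon  2319: Tue/Tue  2320: Wed/Thu  2321: Fri/Fri  2322: Sat/Sat  2323: Sun/Sun  2324: Mon/Tue  2325: Wed/Wed  2326: Thu/Thu  2327: Fri/Fri  2328: Sat/Sun  2329: Mon/Mon  2330: Tue/Tue  2331: Wed/Wed
Both conditions hold in: 2268, 2296, 2308 — 3.

3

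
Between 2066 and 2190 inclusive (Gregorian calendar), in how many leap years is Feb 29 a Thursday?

Leap years in 2066–2190: 30 of them.
Feb 29 weekday advances by 5 (mod 7) from one leap year to the next four years later (or differs when a century non-leap intervenes).
Leap-day weekdays: 2068:Wed 2072:Mon 2076:Sat 2080:Thu✓ 2084:Tue 2088:Sun 2092:Fri 2096:Wed 2104:Fri 2108:Wed 2112:Mon 2116:Sat 2120:Thu✓ …(4 more)… 2140:Mon 2144:Sat 2148:Thu✓ 2152:Tue 2156:Sun 2160:Fri 2164:Wed 2168:Mon 2172:Sat 2176:Thu✓ 2180:Tue 2184:Sun 2188:Fri
Thursday: 2080, 2120, 2148, 2176 → 4.

4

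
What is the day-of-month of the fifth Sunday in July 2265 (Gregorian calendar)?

July 1, 2265 is a Saturday, so the first Sunday is the 2nd.
The fifth Sunday is 2 + 28 = 30.

30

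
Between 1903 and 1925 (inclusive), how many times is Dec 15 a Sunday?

3

Track Dec 15's weekday year by year (advancing +1, or +2 across a Feb 29):
  1903: Tue  1904: Thu (+2)  1905: Fri (+1)  1906: Sat (+1)  1907: Sun (+1) ✓
  1908: Tue (+2)  1909: Wed (+1)  1910: Thu (+1)  1911: Fri (+1)  1912: Sun (+2) ✓
  1913: Mon (+1)  1914: Tue (+1)  1915: Wed (+1)  1916: Fri (+2)  1917: Sat (+1)
  1918: Sun (+1) ✓  1919: Mon (+1)  1920: Wed (+2)  1921: Thu (+1)  1922: Fri (+1)
  1923: Sat (+1)  1924: Mon (+2)  1925: Tue (+1)
Sunday years: 1907, 1912, 1918 — 3 in total.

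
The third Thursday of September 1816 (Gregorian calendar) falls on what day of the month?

19

September 1, 1816 is a Sunday, so the first Thursday is the 5th.
The third Thursday is 5 + 14 = 19.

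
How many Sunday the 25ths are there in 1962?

3

Check the 25th of each month of 1962: Jan 25: Thu, Feb 25: Sun, Mar 25: Sun, Apr 25: Wed, May 25: Fri, Jun 25: Mon, Jul 25: Wed, Aug 25: Sat, Sep 25: Tue, Oct 25: Thu, Nov 25: Sun, Dec 25: Tue.
Sunday occurs in February, March, November — 3 months.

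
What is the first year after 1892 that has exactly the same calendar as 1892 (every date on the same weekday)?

Two years share a calendar iff Jan 1 falls on the same weekday and both are leap or both are common. 1892: Jan 1 is Friday, leap year.
1893: Jan 1 Sunday, common
1894: Jan 1 Monday, common
1895: Jan 1 Tuesday, common
1896: Jan 1 Wednesday, leap
1897: Jan 1 Friday, common
1898: Jan 1 Saturday, common
1899: Jan 1 Sunday, common
1900: Jan 1 Monday, common
1901: Jan 1 Tuesday, common
1902: Jan 1 Wednesday, common
1903: Jan 1 Thursday, common
1904: Jan 1 Friday, leap
1904 matches on both conditions.

1904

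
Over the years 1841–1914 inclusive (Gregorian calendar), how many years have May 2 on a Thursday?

Track May 2's weekday year by year (advancing +1, or +2 across a Feb 29):
  1841: Sun  1842: Mon (+1)  1843: Tue (+1)  1844: Thu (+2) ✓  1845: Fri (+1)
  1846: Sat (+1)  1847: Sun (+1)  1848: Tue (+2)  1849: Wed (+1)  1850: Thu (+1) ✓
  1851: Fri (+1)  1852: Sun (+2)  1853: Mon (+1)  1854: Tue (+1)  … (46 more years) …
  1901: Thu (+1) ✓  1902: Fri (+1)  1903: Sat (+1)  1904: Mon (+2)  1905: Tue (+1)
  1906: Wed (+1)  1907: Thu (+1) ✓  1908: Sat (+2)  1909: Sun (+1)  1910: Mon (+1)
  1911: Tue (+1)  1912: Thu (+2) ✓  1913: Fri (+1)  1914: Sat (+1)
Thursday years: 1844, 1850, 1861, 1867, 1872, 1878, 1889, 1895, 1901, 1907, 1912 — 11 in total.

11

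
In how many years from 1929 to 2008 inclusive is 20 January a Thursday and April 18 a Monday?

8

Check each year's weekday for 20 January and April 18:
  1929: Sun/Thu  1930: Mon/Fri  1931: Tue/Sat  1932: Wed/Mon  1933: Fri/Tue  1934: Sat/Wed  1935: Sun/Thu  1936: Mon/Sat  1937: Wed/Sun  1938: Thu/Mon ✓  1939: Fri/Tue  1940: Sat/Thu  1941: Mon/Fri  1942: Tue/Sat  …(52 more)…  1995: Fri/Tue  1996: Sat/Thu  1997: Mon/Fri  1998: Tue/Sat  1999: Wed/Sun  2000: Thu/Tue  2001: Sat/Wed  2002: Sun/Thu  2003: Mon/Fri  2004: Tue/Sun  2005: Thu/Mon ✓  2006: Fri/Tue  2007: Sat/Wed  2008: Sun/Fri
Both conditions hold in: 1938, 1949, 1955, 1966, 1977, 1983, 1994, 2005 — 8.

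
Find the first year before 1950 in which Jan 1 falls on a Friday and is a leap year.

Jan 1 advances by 2 weekdays after a leap year and by 1 after a common year.
1950: Jan 1 is Sunday.
1949: Saturday
1948: Thursday (leap)
1947: Wednesday
1946: Tuesday
1945: Monday
1944: Saturday (leap)
1943: Friday
1942: Thursday
1941: Wednesday
1940: Monday (leap)
1939: Sunday
1938: Saturday
1937: Friday
1936: Wednesday (leap)
1935: Tuesday
1934: Monday
1933: Sunday
1932: Friday (leap)
1932 begins on a Friday and is a leap year.

1932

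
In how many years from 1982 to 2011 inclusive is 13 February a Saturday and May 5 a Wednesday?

4

Check each year's weekday for 13 February and May 5:
  1982: Sat/Wed ✓  1983: Sun/Thu  1984: Mon/Sat  1985: Wed/Sun  1986: Thu/Mon  1987: Fri/Tue  1988: Sat/Thu  1989: Mon/Fri  1990: Tue/Sat  1991: Wed/Sun  1992: Thu/Tue  1993: Sat/Wed ✓  1994: Sun/Thu  1995: Mon/Fri  1996: Tue/Sun  1997: Thu/Mon  1998: Fri/Tue  1999: Sat/Wed ✓  2000: Sun/Fri  2001: Tue/Sat  2002: Wed/Sun  2003: Thu/Mon  2004: Fri/Wed  2005: Sun/Thu  2006: Mon/Fri  2007: Tue/Sat  2008: Wed/Mon  2009: Fri/Tue  2010: Sat/Wed ✓  2011: Sun/Thu
Both conditions hold in: 1982, 1993, 1999, 2010 — 4.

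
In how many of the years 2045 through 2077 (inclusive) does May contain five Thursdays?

May has 31 days; it has five Thursdays when Thursday falls among the first (month-length − 28) days — i.e. when May 1 is one of Thursday/Wednesday/Tuesday.
May 1 by year: 2045:Mon 2046:Tue✓ 2047:Wed✓ 2048:Fri 2049:Sat 2050:Sun 2051:Mon 2052:Wed✓ 2053:Thu✓ 2054:Fri 2055:Sat 2056:Mon 2057:Tue✓ 2058:Wed✓ 2059:Thu✓ …(3 more)… 2063:Tue✓ 2064:Thu✓ 2065:Fri 2066:Sat 2067:Sun 2068:Tue✓ 2069:Wed✓ 2070:Thu✓ 2071:Fri 2072:Sun 2073:Mon 2074:Tue✓ 2075:Wed✓ 2076:Fri 2077:Sat
Years with five Thursdays: 2046, 2047, 2052, 2053, 2057, 2058, 2059, 2063, 2064, 2068, 2069, 2070, 2074, 2075 → 14.

14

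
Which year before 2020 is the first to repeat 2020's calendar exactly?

Two years share a calendar iff Jan 1 falls on the same weekday and both are leap or both are common. 2020: Jan 1 is Wednesday, leap year.
2019: Jan 1 Tuesday, common
2018: Jan 1 Monday, common
2017: Jan 1 Sunday, common
2016: Jan 1 Friday, leap
2015: Jan 1 Thursday, common
2014: Jan 1 Wednesday, common
2013: Jan 1 Tuesday, common
2012: Jan 1 Sunday, leap
2011: Jan 1 Saturday, common
2010: Jan 1 Friday, common
2009: Jan 1 Thursday, common
2008: Jan 1 Tuesday, leap
2007: Jan 1 Monday, common
2006: Jan 1 Sunday, common
2005: Jan 1 Saturday, common
2004: Jan 1 Thursday, leap
2003: Jan 1 Wednesday, common
2002: Jan 1 Tuesday, common
2001: Jan 1 Monday, common
2000: Jan 1 Saturday, leap
1999: Jan 1 Friday, common
1998: Jan 1 Thursday, common
1997: Jan 1 Wednesday, common
1996: Jan 1 Monday, leap
1995: Jan 1 Sunday, common
1994: Jan 1 Saturday, common
1993: Jan 1 Friday, common
1992: Jan 1 Wednesday, leap
1992 matches on both conditions.

1992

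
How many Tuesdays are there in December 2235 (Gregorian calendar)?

December 2235 has 31 days and begins on Tuesday.
The first Tuesday is December 1.
Tuesdays fall on 1, 8, 15, 22, 29 — that's 5.

5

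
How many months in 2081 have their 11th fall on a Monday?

Check the 11th of each month of 2081: Jan 11: Sat, Feb 11: Tue, Mar 11: Tue, Apr 11: Fri, May 11: Sun, Jun 11: Wed, Jul 11: Fri, Aug 11: Mon, Sep 11: Thu, Oct 11: Sat, Nov 11: Tue, Dec 11: Thu.
Monday occurs in August — 1 month.

1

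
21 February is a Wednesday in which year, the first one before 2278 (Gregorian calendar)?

From one year to the next, a fixed date's weekday advances by 1, or by 2 when a Feb 29 lies between the two dates.
2278: February 21 is Thursday.
2277: Wednesday (−1)
21 February falls on a Wednesday in 2277.

2277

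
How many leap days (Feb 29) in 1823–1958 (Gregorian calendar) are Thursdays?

4

Leap years in 1823–1958: 33 of them.
Feb 29 weekday advances by 5 (mod 7) from one leap year to the next four years later (or differs when a century non-leap intervenes).
Leap-day weekdays: 1824:Sun 1828:Fri 1832:Wed 1836:Mon 1840:Sat 1844:Thu✓ 1848:Tue 1852:Sun 1856:Fri 1860:Wed 1864:Mon 1868:Sat 1872:Thu✓ …(7 more)… 1908:Sat 1912:Thu✓ 1916:Tue 1920:Sun 1924:Fri 1928:Wed 1932:Mon 1936:Sat 1940:Thu✓ 1944:Tue 1948:Sun 1952:Fri 1956:Wed
Thursday: 1844, 1872, 1912, 1940 → 4.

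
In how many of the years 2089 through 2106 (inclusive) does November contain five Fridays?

4

November has 30 days; it has five Fridays when Friday falls among the first (month-length − 28) days — i.e. when November 1 is one of Friday/Thursday.
November 1 by year: 2089:Tue 2090:Wed 2091:Thu✓ 2092:Sat 2093:Sun 2094:Mon 2095:Tue 2096:Thu✓ 2097:Fri✓ 2098:Sat 2099:Sun 2100:Mon 2101:Tue 2102:Wed 2103:Thu✓ 2104:Sat 2105:Sun 2106:Mon
Years with five Fridays: 2091, 2096, 2097, 2103 → 4.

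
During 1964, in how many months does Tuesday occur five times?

A month of length L has five Tuesdays iff its first Tuesday is on day ≤ L−28 (so day 1–3 in a 31-day month, 1–2 in a 30-day month, day 1 in a leap February).
Checking each month of 1964: Jan starts Wed (31d); Feb starts Sat (29d); Mar starts Sun (31d) ✓; Apr starts Wed (30d); May starts Fri (31d); Jun starts Mon (30d) ✓; Jul starts Wed (31d); Aug starts Sat (31d); Sep starts Tue (30d) ✓; Oct starts Thu (31d); Nov starts Sun (30d); Dec starts Tue (31d) ✓.
Five-Tuesday months: March, June, September, December → 4.

4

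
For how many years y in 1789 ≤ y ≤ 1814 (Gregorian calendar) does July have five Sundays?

July has 31 days; it has five Sundays when Sunday falls among the first (month-length − 28) days — i.e. when July 1 is one of Sunday/Saturday/Friday.
July 1 by year: 1789:Wed 1790:Thu 1791:Fri✓ 1792:Sun✓ 1793:Mon 1794:Tue 1795:Wed 1796:Fri✓ 1797:Sat✓ 1798:Sun✓ 1799:Mon 1800:Tue 1801:Wed 1802:Thu 1803:Fri✓ 1804:Sun✓ 1805:Mon 1806:Tue 1807:Wed 1808:Fri✓ 1809:Sat✓ 1810:Sun✓ 1811:Mon 1812:Wed 1813:Thu 1814:Fri✓
Years with five Sundays: 1791, 1792, 1796, 1797, 1798, 1803, 1804, 1808, 1809, 1810, 1814 → 11.

11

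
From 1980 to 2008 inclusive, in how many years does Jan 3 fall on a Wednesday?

Track Jan 3's weekday year by year (advancing +1, or +2 across a Feb 29):
  1980: Thu  1981: Sat (+2)  1982: Sun (+1)  1983: Mon (+1)  1984: Tue (+1)
  1985: Thu (+2)  1986: Fri (+1)  1987: Sat (+1)  1988: Sun (+1)  1989: Tue (+2)
  1990: Wed (+1) ✓  1991: Thu (+1)  1992: Fri (+1)  1993: Sun (+2)  1994: Mon (+1)
  1995: Tue (+1)  1996: Wed (+1) ✓  1997: Fri (+2)  1998: Sat (+1)  1999: Sun (+1)
  2000: Mon (+1)  2001: Wed (+2) ✓  2002: Thu (+1)  2003: Fri (+1)  2004: Sat (+1)
  2005: Mon (+2)  2006: Tue (+1)  2007: Wed (+1) ✓  2008: Thu (+1)
Wednesday years: 1990, 1996, 2001, 2007 — 4 in total.

4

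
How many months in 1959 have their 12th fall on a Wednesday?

1

Check the 12th of each month of 1959: Jan 12: Mon, Feb 12: Thu, Mar 12: Thu, Apr 12: Sun, May 12: Tue, Jun 12: Fri, Jul 12: Sun, Aug 12: Wed, Sep 12: Sat, Oct 12: Mon, Nov 12: Thu, Dec 12: Sat.
Wednesday occurs in August — 1 month.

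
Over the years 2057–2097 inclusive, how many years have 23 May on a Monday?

Track 23 May's weekday year by year (advancing +1, or +2 across a Feb 29):
  2057: Wed  2058: Thu (+1)  2059: Fri (+1)  2060: Sun (+2)  2061: Mon (+1) ✓
  2062: Tue (+1)  2063: Wed (+1)  2064: Fri (+2)  2065: Sat (+1)  2066: Sun (+1)
  2067: Mon (+1) ✓  2068: Wed (+2)  2069: Thu (+1)  2070: Fri (+1)  … (13 more years) …
  2084: Tue (+2)  2085: Wed (+1)  2086: Thu (+1)  2087: Fri (+1)  2088: Sun (+2)
  2089: Mon (+1) ✓  2090: Tue (+1)  2091: Wed (+1)  2092: Fri (+2)  2093: Sat (+1)
  2094: Sun (+1)  2095: Mon (+1) ✓  2096: Wed (+2)  2097: Thu (+1)
Monday years: 2061, 2067, 2072, 2078, 2089, 2095 — 6 in total.

6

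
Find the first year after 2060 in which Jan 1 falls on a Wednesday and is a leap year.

Jan 1 advances by 2 weekdays after a leap year and by 1 after a common year.
2060: Jan 1 is Thursday (leap).
2061: Saturday
2062: Sunday
2063: Monday
2064: Tuesday (leap)
2065: Thursday
2066: Friday
2067: Saturday
2068: Sunday (leap)
2069: Tuesday
2070: Wednesday
2071: Thursday
2072: Friday (leap)
2073: Sunday
2074: Monday
2075: Tuesday
2076: Wednesday (leap)
2076 begins on a Wednesday and is a leap year.

2076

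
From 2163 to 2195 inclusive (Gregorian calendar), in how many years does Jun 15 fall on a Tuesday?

4

Track Jun 15's weekday year by year (advancing +1, or +2 across a Feb 29):
  2163: Wed  2164: Fri (+2)  2165: Sat (+1)  2166: Sun (+1)  2167: Mon (+1)
  2168: Wed (+2)  2169: Thu (+1)  2170: Fri (+1)  2171: Sat (+1)  2172: Mon (+2)
  2173: Tue (+1) ✓  2174: Wed (+1)  2175: Thu (+1)  2176: Sat (+2)  … (5 more years) …
  2182: Sat (+1)  2183: Sun (+1)  2184: Tue (+2) ✓  2185: Wed (+1)  2186: Thu (+1)
  2187: Fri (+1)  2188: Sun (+2)  2189: Mon (+1)  2190: Tue (+1) ✓  2191: Wed (+1)
  2192: Fri (+2)  2193: Sat (+1)  2194: Sun (+1)  2195: Mon (+1)
Tuesday years: 2173, 2179, 2184, 2190 — 4 in total.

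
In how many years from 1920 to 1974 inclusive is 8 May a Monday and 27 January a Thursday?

Check each year's weekday for 8 May and 27 January:
  1920: Sat/Tue  1921: Sun/Thu  1922: Mon/Fri  1923: Tue/Sat  1924: Thu/Sun  1925: Fri/Tue  1926: Sat/Wed  1927: Sun/Thu  1928: Tue/Fri  1929: Wed/Sun  1930: Thu/Mon  1931: Fri/Tue  1932: Sun/Wed  1933: Mon/Fri  …(27 more)…  1961: Mon/Fri  1962: Tue/Sat  1963: Wed/Sun  1964: Fri/Mon  1965: Sat/Wed  1966: Sun/Thu  1967: Mon/Fri  1968: Wed/Sat  1969: Thu/Mon  1970: Fri/Tue  1971: Sat/Wed  1972: Mon/Thu ✓  1973: Tue/Sat  1974: Wed/Sun
Both conditions hold in: 1944, 1972 — 2.

2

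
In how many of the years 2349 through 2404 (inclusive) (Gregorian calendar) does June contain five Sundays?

16

June has 30 days; it has five Sundays when Sunday falls among the first (month-length − 28) days — i.e. when June 1 is one of Sunday/Saturday.
June 1 by year: 2349:Wed 2350:Thu 2351:Fri 2352:Sun✓ 2353:Mon 2354:Tue 2355:Wed 2356:Fri 2357:Sat✓ 2358:Sun✓ 2359:Mon 2360:Wed 2361:Thu 2362:Fri 2363:Sat✓ …(26 more)… 2390:Fri 2391:Sat✓ 2392:Mon 2393:Tue 2394:Wed 2395:Thu 2396:Sat✓ 2397:Sun✓ 2398:Mon 2399:Tue 2400:Thu 2401:Fri 2402:Sat✓ 2403:Sun✓ 2404:Tue
Years with five Sundays: 2352, 2357, 2358, 2363, 2368, 2369, 2374, 2375, 2380, 2385, 2386, 2391, 2396, 2397, 2402, 2403 → 16.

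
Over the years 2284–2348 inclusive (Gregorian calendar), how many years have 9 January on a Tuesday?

9

Track 9 January's weekday year by year (advancing +1, or +2 across a Feb 29):
  2284: Wed  2285: Fri (+2)  2286: Sat (+1)  2287: Sun (+1)  2288: Mon (+1)
  2289: Wed (+2)  2290: Thu (+1)  2291: Fri (+1)  2292: Sat (+1)  2293: Mon (+2)
  2294: Tue (+1) ✓  2295: Wed (+1)  2296: Thu (+1)  2297: Sat (+2)  … (37 more years) …
  2335: Wed (+1)  2336: Thu (+1)  2337: Sat (+2)  2338: Sun (+1)  2339: Mon (+1)
  2340: Tue (+1) ✓  2341: Thu (+2)  2342: Fri (+1)  2343: Sat (+1)  2344: Sun (+1)
  2345: Tue (+2) ✓  2346: Wed (+1)  2347: Thu (+1)  2348: Fri (+1)
Tuesday years: 2294, 2300, 2306, 2312, 2317, 2323, 2334, 2340, 2345 — 9 in total.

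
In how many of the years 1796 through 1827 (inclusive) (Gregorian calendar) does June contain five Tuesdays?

June has 30 days; it has five Tuesdays when Tuesday falls among the first (month-length − 28) days — i.e. when June 1 is one of Tuesday/Monday.
June 1 by year: 1796:Wed 1797:Thu 1798:Fri 1799:Sat 1800:Sun 1801:Mon✓ 1802:Tue✓ 1803:Wed 1804:Fri 1805:Sat 1806:Sun 1807:Mon✓ 1808:Wed 1809:Thu 1810:Fri 1811:Sat 1812:Mon✓ 1813:Tue✓ 1814:Wed 1815:Thu 1816:Sat 1817:Sun 1818:Mon✓ 1819:Tue✓ 1820:Thu 1821:Fri 1822:Sat 1823:Sun 1824:Tue✓ 1825:Wed 1826:Thu 1827:Fri
Years with five Tuesdays: 1801, 1802, 1807, 1812, 1813, 1818, 1819, 1824 → 8.

8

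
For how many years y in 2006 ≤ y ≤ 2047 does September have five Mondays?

September has 30 days; it has five Mondays when Monday falls among the first (month-length − 28) days — i.e. when September 1 is one of Monday/Sunday.
September 1 by year: 2006:Fri 2007:Sat 2008:Mon✓ 2009:Tue 2010:Wed 2011:Thu 2012:Sat 2013:Sun✓ 2014:Mon✓ 2015:Tue 2016:Thu 2017:Fri 2018:Sat 2019:Sun✓ 2020:Tue …(12 more)… 2033:Thu 2034:Fri 2035:Sat 2036:Mon✓ 2037:Tue 2038:Wed 2039:Thu 2040:Sat 2041:Sun✓ 2042:Mon✓ 2043:Tue 2044:Thu 2045:Fri 2046:Sat 2047:Sun✓
Years with five Mondays: 2008, 2013, 2014, 2019, 2024, 2025, 2030, 2031, 2036, 2041, 2042, 2047 → 12.

12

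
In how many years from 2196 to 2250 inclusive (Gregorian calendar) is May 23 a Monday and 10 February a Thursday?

Check each year's weekday for May 23 and 10 February:
  2196: Mon/Wed  2197: Tue/Fri  2198: Wed/Sat  2199: Thu/Sun  2200: Fri/Mon  2201: Sat/Tue  2202: Sun/Wed  2203: Mon/Thu ✓  2204: Wed/Fri  2205: Thu/Sun  2206: Fri/Mon  2207: Sat/Tue  2208: Mon/Wed  2209: Tue/Fri  …(27 more)…  2237: Tue/Fri  2238: Wed/Sat  2239: Thu/Sun  2240: Sat/Mon  2241: Sun/Wed  2242: Mon/Thu ✓  2243: Tue/Fri  2244: Thu/Sat  2245: Fri/Mon  2246: Sat/Tue  2247: Sun/Wed  2248: Tue/Thu  2249: Wed/Sat  2250: Thu/Sun
Both conditions hold in: 2203, 2214, 2225, 2231, 2242 — 5.

5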